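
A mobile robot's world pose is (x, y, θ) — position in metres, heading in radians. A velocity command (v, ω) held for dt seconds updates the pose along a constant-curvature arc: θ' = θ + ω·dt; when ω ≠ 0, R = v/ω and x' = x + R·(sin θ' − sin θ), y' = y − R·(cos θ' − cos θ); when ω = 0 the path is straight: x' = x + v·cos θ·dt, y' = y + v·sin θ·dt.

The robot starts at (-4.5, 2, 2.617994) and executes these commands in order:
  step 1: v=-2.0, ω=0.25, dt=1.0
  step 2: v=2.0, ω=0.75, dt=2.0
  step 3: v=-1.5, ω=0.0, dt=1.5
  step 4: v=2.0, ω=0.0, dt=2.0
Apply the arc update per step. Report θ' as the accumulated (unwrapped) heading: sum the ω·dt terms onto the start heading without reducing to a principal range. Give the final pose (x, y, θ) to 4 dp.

step 1: θ'=2.8680 (R=-8.0000) → pose (-2.6616, 1.2258, 2.8680)
step 2: θ'=4.3680 (R=2.6667) → pose (-5.8922, -0.4414, 4.3680)
step 3: θ'=4.3680 (straight) → pose (-5.1325, 1.6765, 4.3680)
step 4: θ'=4.3680 (straight) → pose (-6.4830, -2.0886, 4.3680)

(-6.4830, -2.0886, 4.3680)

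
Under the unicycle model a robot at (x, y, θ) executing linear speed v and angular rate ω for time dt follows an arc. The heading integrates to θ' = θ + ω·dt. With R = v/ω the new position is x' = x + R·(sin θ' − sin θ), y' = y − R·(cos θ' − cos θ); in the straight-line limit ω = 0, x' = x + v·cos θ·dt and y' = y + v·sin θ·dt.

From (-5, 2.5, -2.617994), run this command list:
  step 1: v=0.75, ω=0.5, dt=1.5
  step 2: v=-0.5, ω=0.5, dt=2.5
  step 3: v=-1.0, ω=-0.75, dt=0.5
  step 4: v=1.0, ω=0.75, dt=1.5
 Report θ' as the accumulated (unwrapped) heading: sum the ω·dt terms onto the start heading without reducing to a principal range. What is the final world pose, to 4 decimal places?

step 1: θ'=-1.8680 (R=1.5000) → pose (-5.6842, 1.6402, -1.8680)
step 2: θ'=-0.6180 (R=-1.0000) → pose (-6.0610, 2.7481, -0.6180)
step 3: θ'=-0.9930 (R=1.3333) → pose (-6.4054, 3.1066, -0.9930)
step 4: θ'=0.1320 (R=1.3333) → pose (-5.1130, 2.5131, 0.1320)

(-5.1130, 2.5131, 0.1320)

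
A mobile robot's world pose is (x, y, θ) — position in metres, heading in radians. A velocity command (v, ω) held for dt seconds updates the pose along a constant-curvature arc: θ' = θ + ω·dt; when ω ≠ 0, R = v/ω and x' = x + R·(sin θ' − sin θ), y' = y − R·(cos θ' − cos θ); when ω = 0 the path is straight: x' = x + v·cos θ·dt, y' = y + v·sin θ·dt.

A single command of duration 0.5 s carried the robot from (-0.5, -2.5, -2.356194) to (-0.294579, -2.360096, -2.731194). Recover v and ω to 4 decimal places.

Δθ = -2.731194 − -2.356194 = -0.375000
ω = Δθ/dt = -0.375000/0.5 = -0.7500
R = Δx/(sin θ' − sin θ) = 0.6667
v = R·ω = 0.6667·-0.7500 = -0.5000

v = -0.5000, ω = -0.7500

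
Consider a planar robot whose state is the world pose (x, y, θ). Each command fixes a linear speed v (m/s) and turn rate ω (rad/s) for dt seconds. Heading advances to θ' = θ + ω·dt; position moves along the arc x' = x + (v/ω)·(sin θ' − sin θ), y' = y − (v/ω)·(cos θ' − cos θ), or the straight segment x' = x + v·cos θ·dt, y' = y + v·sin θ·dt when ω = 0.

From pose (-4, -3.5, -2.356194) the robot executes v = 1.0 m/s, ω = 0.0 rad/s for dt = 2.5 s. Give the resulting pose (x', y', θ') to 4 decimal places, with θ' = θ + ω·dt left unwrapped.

(-5.7678, -5.2678, -2.3562)

θ' = -2.3562 + 0.0·2.5 = -2.3562
ω = 0 → straight: x' = -4 + 1.0·cos(-2.3562)·2.5 = -5.7678
y' = -3.5 + 1.0·sin(-2.3562)·2.5 = -5.2678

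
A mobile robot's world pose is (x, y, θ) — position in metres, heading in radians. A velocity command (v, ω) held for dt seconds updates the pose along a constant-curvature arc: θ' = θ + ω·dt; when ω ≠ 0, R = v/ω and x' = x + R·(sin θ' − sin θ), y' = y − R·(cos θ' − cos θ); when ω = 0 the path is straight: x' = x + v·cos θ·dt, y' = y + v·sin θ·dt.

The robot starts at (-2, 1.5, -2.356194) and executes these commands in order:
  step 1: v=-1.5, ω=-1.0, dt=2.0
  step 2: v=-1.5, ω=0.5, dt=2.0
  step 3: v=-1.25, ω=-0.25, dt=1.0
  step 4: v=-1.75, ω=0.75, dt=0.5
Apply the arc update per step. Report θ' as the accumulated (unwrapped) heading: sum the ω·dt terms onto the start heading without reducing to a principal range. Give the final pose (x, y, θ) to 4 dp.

step 1: θ'=-4.3562 (R=1.5000) → pose (0.4665, 0.9624, -4.3562)
step 2: θ'=-3.3562 (R=-3.0000) → pose (2.6393, -0.9226, -3.3562)
step 3: θ'=-3.6062 (R=5.0000) → pose (3.8149, -1.3380, -3.6062)
step 4: θ'=-3.2312 (R=-2.3333) → pose (4.6516, -1.5759, -3.2312)

(4.6516, -1.5759, -3.2312)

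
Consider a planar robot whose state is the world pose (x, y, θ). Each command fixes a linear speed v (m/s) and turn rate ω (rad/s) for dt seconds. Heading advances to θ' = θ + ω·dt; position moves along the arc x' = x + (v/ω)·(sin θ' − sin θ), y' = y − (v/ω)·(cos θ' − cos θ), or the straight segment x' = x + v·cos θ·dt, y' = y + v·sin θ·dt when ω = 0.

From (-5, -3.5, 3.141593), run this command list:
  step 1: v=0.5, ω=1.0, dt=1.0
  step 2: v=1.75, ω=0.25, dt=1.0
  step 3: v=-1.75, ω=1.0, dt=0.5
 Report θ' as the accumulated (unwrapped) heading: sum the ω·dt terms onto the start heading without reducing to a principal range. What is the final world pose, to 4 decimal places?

(-6.1121, -4.4410, 4.8916)

step 1: θ'=4.1416 (R=0.5000) → pose (-5.4207, -3.7298, 4.1416)
step 2: θ'=4.3916 (R=7.0000) → pose (-6.1733, -5.3047, 4.3916)
step 3: θ'=4.8916 (R=-1.7500) → pose (-6.1121, -4.4410, 4.8916)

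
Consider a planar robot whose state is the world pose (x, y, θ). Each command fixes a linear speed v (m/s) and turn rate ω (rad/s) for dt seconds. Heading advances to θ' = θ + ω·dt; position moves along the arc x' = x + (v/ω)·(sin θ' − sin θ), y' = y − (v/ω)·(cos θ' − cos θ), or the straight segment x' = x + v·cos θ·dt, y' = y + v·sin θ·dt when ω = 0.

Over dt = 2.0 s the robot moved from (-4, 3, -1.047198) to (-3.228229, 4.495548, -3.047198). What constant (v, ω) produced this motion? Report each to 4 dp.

Δθ = -3.047198 − -1.047198 = -2.000000
ω = Δθ/dt = -2.000000/2.0 = -1.0000
R = −Δy/(cos θ' − cos θ) = 1.0000
v = R·ω = 1.0000·-1.0000 = -1.0000

v = -1.0000, ω = -1.0000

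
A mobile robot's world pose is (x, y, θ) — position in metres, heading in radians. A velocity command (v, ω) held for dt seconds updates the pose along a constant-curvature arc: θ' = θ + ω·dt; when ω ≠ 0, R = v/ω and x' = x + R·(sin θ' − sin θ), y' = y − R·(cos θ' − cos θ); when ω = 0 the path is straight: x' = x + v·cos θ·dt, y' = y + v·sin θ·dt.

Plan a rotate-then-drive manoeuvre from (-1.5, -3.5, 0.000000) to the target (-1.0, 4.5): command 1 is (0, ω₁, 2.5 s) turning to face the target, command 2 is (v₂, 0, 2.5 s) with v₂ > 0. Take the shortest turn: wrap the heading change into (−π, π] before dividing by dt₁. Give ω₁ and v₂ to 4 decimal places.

heading to target = atan2(4.5−-3.5, -1−-1.5) = 1.5084
Δθ = wrap(1.5084 − 0.0000) = 1.5084; ω₁ = Δθ/dt₁ = 0.6034
distance = √((-1−-1.5)² + (4.5−-3.5)²) = 8.0156; v₂ = distance/dt₂ = 3.2062

ω₁ = 0.6034, v₂ = 3.2062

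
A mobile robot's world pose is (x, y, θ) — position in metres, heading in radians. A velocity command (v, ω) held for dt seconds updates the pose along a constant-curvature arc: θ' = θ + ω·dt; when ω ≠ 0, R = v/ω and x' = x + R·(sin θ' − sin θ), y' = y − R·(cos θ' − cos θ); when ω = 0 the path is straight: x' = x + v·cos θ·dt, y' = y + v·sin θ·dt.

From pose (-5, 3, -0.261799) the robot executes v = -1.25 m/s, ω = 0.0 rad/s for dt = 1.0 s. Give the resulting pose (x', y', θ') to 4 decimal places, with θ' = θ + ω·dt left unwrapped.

θ' = -0.2618 + 0.0·1.0 = -0.2618
ω = 0 → straight: x' = -5 + -1.25·cos(-0.2618)·1.0 = -6.2074
y' = 3 + -1.25·sin(-0.2618)·1.0 = 3.3235

(-6.2074, 3.3235, -0.2618)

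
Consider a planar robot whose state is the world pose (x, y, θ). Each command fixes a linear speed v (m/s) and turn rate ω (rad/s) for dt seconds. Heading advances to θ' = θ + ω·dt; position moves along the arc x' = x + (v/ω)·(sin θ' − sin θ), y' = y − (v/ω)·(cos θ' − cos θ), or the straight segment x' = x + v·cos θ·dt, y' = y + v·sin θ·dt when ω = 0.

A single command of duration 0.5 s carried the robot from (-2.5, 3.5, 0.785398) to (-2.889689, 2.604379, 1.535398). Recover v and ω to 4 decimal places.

v = -2.0000, ω = 1.5000

Δθ = 1.535398 − 0.785398 = 0.750000
ω = Δθ/dt = 0.750000/0.5 = 1.5000
R = −Δy/(cos θ' − cos θ) = -1.3333
v = R·ω = -1.3333·1.5000 = -2.0000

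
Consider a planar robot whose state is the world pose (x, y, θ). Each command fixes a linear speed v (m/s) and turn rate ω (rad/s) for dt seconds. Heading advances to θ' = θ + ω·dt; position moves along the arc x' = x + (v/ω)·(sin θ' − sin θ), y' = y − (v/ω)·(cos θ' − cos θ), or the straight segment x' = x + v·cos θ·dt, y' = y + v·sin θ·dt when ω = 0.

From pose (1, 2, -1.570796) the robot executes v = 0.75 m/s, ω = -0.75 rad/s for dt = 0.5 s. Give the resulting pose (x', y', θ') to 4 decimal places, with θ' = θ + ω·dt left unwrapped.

(0.9305, 1.6337, -1.9458)

θ' = -1.5708 + -0.75·0.5 = -1.9458
R = v/ω = 0.75/-0.75 = -1.0000
x' = 1 + -1.0000·(sin -1.9458 − sin -1.5708) = 0.9305
y' = 2 − -1.0000·(cos -1.9458 − cos -1.5708) = 1.6337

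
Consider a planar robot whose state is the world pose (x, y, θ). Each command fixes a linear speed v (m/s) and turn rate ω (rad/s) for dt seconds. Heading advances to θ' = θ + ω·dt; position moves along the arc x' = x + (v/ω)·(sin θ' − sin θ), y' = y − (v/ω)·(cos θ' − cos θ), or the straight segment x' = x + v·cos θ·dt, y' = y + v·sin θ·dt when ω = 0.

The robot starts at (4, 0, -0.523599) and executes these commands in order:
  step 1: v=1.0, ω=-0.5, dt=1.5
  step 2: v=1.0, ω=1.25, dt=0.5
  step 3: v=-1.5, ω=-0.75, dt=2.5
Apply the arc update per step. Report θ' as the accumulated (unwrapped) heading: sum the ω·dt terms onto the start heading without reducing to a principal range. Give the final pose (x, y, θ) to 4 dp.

(5.2433, 1.6743, -2.5236)

step 1: θ'=-1.2736 (R=-2.0000) → pose (4.9123, -1.1464, -1.2736)
step 2: θ'=-0.6486 (R=0.8000) → pose (5.1940, -1.5496, -0.6486)
step 3: θ'=-2.5236 (R=2.0000) → pose (5.2433, 1.6743, -2.5236)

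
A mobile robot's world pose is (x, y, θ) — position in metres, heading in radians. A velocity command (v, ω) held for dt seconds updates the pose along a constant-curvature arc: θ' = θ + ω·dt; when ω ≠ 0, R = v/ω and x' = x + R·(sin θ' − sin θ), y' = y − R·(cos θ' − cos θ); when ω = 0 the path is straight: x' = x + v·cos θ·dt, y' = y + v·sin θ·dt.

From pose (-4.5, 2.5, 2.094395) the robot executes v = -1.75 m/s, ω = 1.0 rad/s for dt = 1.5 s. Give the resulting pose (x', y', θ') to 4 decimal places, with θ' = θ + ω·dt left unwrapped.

(-2.2189, 1.8014, 3.5944)

θ' = 2.0944 + 1.0·1.5 = 3.5944
R = v/ω = -1.75/1.0 = -1.7500
x' = -4.5 + -1.7500·(sin 3.5944 − sin 2.0944) = -2.2189
y' = 2.5 − -1.7500·(cos 3.5944 − cos 2.0944) = 1.8014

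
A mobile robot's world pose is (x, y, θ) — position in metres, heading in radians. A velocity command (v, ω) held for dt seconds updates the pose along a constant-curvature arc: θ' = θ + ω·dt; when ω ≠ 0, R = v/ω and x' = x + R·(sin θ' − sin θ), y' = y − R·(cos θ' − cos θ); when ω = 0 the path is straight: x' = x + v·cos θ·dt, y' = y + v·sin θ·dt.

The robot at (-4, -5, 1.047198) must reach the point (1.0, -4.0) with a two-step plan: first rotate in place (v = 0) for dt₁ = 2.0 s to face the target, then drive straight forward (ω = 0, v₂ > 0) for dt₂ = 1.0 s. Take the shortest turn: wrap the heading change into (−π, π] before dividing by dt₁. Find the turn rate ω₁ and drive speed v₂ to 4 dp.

heading to target = atan2(-4−-5, 1−-4) = 0.1974
Δθ = wrap(0.1974 − 1.0472) = -0.8498; ω₁ = Δθ/dt₁ = -0.4249
distance = √((1−-4)² + (-4−-5)²) = 5.0990; v₂ = distance/dt₂ = 5.0990

ω₁ = -0.4249, v₂ = 5.0990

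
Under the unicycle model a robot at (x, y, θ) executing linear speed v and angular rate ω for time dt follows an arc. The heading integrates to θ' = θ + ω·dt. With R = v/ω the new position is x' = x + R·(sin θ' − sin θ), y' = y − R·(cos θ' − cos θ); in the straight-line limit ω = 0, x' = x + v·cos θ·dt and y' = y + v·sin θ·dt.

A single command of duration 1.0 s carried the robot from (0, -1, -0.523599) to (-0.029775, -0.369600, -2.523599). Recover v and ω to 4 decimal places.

v = -0.7500, ω = -2.0000

Δθ = -2.523599 − -0.523599 = -2.000000
ω = Δθ/dt = -2.000000/1.0 = -2.0000
R = −Δy/(cos θ' − cos θ) = 0.3750
v = R·ω = 0.3750·-2.0000 = -0.7500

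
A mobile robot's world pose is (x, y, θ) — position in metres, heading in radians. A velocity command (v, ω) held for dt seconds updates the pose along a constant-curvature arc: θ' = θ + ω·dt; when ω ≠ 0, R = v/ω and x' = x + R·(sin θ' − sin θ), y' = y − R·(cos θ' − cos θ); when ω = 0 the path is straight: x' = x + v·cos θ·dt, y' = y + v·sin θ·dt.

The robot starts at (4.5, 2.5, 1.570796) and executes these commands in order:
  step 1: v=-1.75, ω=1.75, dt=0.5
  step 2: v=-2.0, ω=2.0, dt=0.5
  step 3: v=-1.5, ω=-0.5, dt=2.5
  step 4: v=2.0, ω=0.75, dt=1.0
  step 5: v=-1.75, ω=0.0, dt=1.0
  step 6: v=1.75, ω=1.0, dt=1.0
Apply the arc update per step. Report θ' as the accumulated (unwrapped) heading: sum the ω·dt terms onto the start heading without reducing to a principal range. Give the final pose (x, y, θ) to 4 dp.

step 1: θ'=2.4458 (R=-1.0000) → pose (4.8590, 1.7325, 2.4458)
step 2: θ'=3.4458 (R=-1.0000) → pose (5.7995, 1.5459, 3.4458)
step 3: θ'=2.1958 (R=3.0000) → pose (9.1310, 0.4389, 2.1958)
step 4: θ'=2.9458 (R=2.6667) → pose (7.4872, 1.4944, 2.9458)
step 5: θ'=2.9458 (straight) → pose (9.2038, 1.1539, 2.9458)
step 6: θ'=3.9458 (R=1.7500) → pose (7.6029, 0.6513, 3.9458)

(7.6029, 0.6513, 3.9458)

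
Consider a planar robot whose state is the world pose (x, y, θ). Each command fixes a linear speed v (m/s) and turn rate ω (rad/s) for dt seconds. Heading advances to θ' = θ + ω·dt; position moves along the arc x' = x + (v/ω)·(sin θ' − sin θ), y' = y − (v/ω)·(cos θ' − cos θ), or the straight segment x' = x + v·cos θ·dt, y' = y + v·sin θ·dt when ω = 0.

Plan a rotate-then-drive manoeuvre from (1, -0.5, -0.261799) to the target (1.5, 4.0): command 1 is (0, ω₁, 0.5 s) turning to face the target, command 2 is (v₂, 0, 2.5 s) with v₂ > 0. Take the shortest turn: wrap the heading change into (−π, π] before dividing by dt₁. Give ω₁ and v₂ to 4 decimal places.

heading to target = atan2(4−-0.5, 1.5−1) = 1.4601
Δθ = wrap(1.4601 − -0.2618) = 1.7219; ω₁ = Δθ/dt₁ = 3.4439
distance = √((1.5−1)² + (4−-0.5)²) = 4.5277; v₂ = distance/dt₂ = 1.8111

ω₁ = 3.4439, v₂ = 1.8111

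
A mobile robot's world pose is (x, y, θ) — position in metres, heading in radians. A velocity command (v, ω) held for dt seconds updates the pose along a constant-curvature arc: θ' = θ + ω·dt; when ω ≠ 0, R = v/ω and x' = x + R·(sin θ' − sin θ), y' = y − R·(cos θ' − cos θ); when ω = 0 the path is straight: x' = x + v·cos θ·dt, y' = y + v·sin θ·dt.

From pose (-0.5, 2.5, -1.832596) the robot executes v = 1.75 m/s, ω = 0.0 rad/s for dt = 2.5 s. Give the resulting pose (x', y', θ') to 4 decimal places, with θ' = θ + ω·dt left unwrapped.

θ' = -1.8326 + 0.0·2.5 = -1.8326
ω = 0 → straight: x' = -0.5 + 1.75·cos(-1.8326)·2.5 = -1.6323
y' = 2.5 + 1.75·sin(-1.8326)·2.5 = -1.7259

(-1.6323, -1.7259, -1.8326)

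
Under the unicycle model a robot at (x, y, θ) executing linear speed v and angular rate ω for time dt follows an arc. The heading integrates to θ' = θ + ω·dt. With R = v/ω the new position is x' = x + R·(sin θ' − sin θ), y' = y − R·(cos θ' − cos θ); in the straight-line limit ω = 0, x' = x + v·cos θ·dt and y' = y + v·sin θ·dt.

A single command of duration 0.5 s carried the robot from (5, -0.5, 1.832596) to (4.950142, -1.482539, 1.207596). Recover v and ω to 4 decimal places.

Δθ = 1.207596 − 1.832596 = -0.625000
ω = Δθ/dt = -0.625000/0.5 = -1.2500
R = −Δy/(cos θ' − cos θ) = 1.6000
v = R·ω = 1.6000·-1.2500 = -2.0000

v = -2.0000, ω = -1.2500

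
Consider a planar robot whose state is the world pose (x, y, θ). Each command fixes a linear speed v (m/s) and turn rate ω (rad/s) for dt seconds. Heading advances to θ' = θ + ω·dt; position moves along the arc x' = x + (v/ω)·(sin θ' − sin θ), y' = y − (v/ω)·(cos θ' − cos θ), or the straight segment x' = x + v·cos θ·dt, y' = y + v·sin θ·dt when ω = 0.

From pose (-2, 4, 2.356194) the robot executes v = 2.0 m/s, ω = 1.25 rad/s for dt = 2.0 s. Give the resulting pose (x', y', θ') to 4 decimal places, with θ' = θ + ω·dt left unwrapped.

(-4.7149, 2.6393, 4.8562)

θ' = 2.3562 + 1.25·2.0 = 4.8562
R = v/ω = 2.0/1.25 = 1.6000
x' = -2 + 1.6000·(sin 4.8562 − sin 2.3562) = -4.7149
y' = 4 − 1.6000·(cos 4.8562 − cos 2.3562) = 2.6393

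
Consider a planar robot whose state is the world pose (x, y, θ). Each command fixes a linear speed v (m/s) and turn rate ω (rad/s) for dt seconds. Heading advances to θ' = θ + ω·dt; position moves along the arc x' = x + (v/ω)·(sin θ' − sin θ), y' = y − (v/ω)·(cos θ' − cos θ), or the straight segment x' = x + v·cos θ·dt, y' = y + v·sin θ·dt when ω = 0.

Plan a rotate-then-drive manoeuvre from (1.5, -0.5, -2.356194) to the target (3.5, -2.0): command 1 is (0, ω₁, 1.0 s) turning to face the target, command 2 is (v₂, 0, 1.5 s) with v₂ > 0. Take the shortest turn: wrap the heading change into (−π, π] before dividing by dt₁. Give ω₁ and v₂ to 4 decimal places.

heading to target = atan2(-2−-0.5, 3.5−1.5) = -0.6435
Δθ = wrap(-0.6435 − -2.3562) = 1.7127; ω₁ = Δθ/dt₁ = 1.7127
distance = √((3.5−1.5)² + (-2−-0.5)²) = 2.5000; v₂ = distance/dt₂ = 1.6667

ω₁ = 1.7127, v₂ = 1.6667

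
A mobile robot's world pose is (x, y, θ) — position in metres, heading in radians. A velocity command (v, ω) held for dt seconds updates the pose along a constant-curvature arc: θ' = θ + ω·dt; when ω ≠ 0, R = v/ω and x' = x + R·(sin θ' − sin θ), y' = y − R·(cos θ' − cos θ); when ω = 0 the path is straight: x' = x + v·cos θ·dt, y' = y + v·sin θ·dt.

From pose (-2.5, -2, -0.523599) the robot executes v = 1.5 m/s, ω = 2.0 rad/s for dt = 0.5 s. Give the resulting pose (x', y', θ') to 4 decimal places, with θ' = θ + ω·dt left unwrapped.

θ' = -0.5236 + 2.0·0.5 = 0.4764
R = v/ω = 1.5/2.0 = 0.7500
x' = -2.5 + 0.7500·(sin 0.4764 − sin -0.5236) = -1.7811
y' = -2 − 0.7500·(cos 0.4764 − cos -0.5236) = -2.0170

(-1.7811, -2.0170, 0.4764)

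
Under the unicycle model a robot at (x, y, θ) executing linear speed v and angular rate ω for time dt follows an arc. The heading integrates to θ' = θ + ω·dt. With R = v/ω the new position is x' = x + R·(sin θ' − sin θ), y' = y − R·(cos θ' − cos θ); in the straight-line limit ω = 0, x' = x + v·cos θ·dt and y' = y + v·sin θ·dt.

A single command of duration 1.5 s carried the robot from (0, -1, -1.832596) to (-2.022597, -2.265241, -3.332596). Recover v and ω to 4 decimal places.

Δθ = -3.332596 − -1.832596 = -1.500000
ω = Δθ/dt = -1.500000/1.5 = -1.0000
R = Δx/(sin θ' − sin θ) = -1.7500
v = R·ω = -1.7500·-1.0000 = 1.7500

v = 1.7500, ω = -1.0000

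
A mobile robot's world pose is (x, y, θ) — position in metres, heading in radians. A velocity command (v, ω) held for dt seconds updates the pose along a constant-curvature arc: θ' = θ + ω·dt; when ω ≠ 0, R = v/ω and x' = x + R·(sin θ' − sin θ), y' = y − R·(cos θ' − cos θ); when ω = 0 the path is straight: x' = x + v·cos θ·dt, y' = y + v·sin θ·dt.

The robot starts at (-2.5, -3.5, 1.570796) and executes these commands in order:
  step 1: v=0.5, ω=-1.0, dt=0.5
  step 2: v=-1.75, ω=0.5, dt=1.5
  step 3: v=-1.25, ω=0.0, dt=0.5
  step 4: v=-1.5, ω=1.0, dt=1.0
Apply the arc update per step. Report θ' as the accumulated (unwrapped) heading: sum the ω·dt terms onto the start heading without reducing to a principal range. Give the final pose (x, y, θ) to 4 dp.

(-1.6234, -7.4621, 2.8208)

step 1: θ'=1.0708 (R=-0.5000) → pose (-2.4388, -3.2603, 1.0708)
step 2: θ'=1.8208 (R=-3.5000) → pose (-2.7584, -5.8042, 1.8208)
step 3: θ'=1.8208 (straight) → pose (-2.6038, -6.4098, 1.8208)
step 4: θ'=2.8208 (R=-1.5000) → pose (-1.6234, -7.4621, 2.8208)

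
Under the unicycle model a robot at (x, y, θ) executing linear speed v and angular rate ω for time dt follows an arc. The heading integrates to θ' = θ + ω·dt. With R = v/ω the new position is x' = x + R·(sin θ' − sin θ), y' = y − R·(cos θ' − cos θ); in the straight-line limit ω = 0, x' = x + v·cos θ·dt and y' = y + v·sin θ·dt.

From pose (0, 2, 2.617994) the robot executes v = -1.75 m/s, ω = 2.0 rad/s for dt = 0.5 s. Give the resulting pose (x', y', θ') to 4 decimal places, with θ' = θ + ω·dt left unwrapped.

θ' = 2.6180 + 2.0·0.5 = 3.6180
R = v/ω = -1.75/2.0 = -0.8750
x' = 0 + -0.8750·(sin 3.6180 − sin 2.6180) = 0.8388
y' = 2 − -0.8750·(cos 3.6180 − cos 2.6180) = 1.9802

(0.8388, 1.9802, 3.6180)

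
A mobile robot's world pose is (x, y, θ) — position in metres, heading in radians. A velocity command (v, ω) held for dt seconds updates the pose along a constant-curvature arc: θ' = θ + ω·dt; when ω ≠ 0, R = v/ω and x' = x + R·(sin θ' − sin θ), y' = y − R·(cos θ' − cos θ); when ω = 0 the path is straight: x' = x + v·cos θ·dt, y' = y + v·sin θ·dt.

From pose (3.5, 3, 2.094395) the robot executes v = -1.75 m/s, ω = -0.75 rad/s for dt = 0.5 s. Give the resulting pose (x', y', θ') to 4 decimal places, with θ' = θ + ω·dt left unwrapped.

θ' = 2.0944 + -0.75·0.5 = 1.7194
R = v/ω = -1.75/-0.75 = 2.3333
x' = 3.5 + 2.3333·(sin 1.7194 − sin 2.0944) = 3.7869
y' = 3 − 2.3333·(cos 1.7194 − cos 2.0944) = 2.1788

(3.7869, 2.1788, 1.7194)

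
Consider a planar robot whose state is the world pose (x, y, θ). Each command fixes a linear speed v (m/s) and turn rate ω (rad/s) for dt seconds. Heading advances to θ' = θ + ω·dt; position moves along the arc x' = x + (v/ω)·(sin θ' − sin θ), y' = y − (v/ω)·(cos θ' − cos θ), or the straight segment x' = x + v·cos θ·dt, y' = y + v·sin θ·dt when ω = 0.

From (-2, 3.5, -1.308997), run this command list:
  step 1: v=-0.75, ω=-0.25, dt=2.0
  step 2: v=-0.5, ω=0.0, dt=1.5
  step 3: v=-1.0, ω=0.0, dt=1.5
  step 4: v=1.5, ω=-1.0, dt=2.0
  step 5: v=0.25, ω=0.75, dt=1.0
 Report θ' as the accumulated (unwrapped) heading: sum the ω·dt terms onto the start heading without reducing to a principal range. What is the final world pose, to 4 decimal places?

(-4.1065, 6.4170, -3.0590)

step 1: θ'=-1.8090 (R=3.0000) → pose (-2.0175, 4.9843, -1.8090)
step 2: θ'=-1.8090 (straight) → pose (-1.8405, 5.7131, -1.8090)
step 3: θ'=-1.8090 (straight) → pose (-1.4866, 7.1708, -1.8090)
step 4: θ'=-3.8090 (R=-1.5000) → pose (-3.8727, 6.3466, -3.8090)
step 5: θ'=-3.0590 (R=0.3333) → pose (-4.1065, 6.4170, -3.0590)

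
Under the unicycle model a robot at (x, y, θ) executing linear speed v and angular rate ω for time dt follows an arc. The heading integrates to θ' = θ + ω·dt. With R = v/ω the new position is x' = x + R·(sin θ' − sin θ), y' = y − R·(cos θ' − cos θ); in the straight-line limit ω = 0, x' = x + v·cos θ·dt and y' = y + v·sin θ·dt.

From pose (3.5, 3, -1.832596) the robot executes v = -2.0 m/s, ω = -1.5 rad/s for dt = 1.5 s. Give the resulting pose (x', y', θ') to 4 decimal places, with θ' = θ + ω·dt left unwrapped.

(5.8654, 3.4402, -4.0826)

θ' = -1.8326 + -1.5·1.5 = -4.0826
R = v/ω = -2.0/-1.5 = 1.3333
x' = 3.5 + 1.3333·(sin -4.0826 − sin -1.8326) = 5.8654
y' = 3 − 1.3333·(cos -4.0826 − cos -1.8326) = 3.4402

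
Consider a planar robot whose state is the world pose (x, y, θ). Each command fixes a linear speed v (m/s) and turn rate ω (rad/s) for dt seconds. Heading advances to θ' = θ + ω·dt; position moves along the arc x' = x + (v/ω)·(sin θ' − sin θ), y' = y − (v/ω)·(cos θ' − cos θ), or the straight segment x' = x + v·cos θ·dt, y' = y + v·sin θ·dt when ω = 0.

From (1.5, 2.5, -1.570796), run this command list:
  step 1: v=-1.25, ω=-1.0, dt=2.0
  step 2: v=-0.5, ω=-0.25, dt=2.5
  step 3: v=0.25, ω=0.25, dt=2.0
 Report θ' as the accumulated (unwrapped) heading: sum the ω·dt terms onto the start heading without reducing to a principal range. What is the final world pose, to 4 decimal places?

(3.8337, 3.1623, -3.6958)

step 1: θ'=-3.5708 (R=1.2500) → pose (3.2702, 3.6366, -3.5708)
step 2: θ'=-4.1958 (R=2.0000) → pose (4.1769, 2.8059, -4.1958)
step 3: θ'=-3.6958 (R=1.0000) → pose (3.8337, 3.1623, -3.6958)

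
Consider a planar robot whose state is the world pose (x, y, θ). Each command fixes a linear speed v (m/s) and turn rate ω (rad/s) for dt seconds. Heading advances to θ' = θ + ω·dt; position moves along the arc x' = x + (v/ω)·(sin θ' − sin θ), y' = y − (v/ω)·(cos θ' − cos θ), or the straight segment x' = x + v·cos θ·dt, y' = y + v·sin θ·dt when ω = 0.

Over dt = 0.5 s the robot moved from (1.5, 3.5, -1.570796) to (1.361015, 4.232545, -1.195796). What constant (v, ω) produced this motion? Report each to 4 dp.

Δθ = -1.195796 − -1.570796 = 0.375000
ω = Δθ/dt = 0.375000/0.5 = 0.7500
R = −Δy/(cos θ' − cos θ) = -2.0000
v = R·ω = -2.0000·0.7500 = -1.5000

v = -1.5000, ω = 0.7500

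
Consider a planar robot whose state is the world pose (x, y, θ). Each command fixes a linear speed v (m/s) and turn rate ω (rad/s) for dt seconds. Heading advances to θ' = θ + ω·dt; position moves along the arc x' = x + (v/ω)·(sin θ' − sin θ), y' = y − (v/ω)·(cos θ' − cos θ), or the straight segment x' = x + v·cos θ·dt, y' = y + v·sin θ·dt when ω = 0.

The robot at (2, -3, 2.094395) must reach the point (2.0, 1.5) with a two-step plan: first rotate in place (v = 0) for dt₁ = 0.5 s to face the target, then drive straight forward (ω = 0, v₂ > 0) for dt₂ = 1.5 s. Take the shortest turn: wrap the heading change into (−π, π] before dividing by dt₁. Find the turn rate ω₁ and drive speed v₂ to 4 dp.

ω₁ = -1.0472, v₂ = 3.0000

heading to target = atan2(1.5−-3, 2−2) = 1.5708
Δθ = wrap(1.5708 − 2.0944) = -0.5236; ω₁ = Δθ/dt₁ = -1.0472
distance = √((2−2)² + (1.5−-3)²) = 4.5000; v₂ = distance/dt₂ = 3.0000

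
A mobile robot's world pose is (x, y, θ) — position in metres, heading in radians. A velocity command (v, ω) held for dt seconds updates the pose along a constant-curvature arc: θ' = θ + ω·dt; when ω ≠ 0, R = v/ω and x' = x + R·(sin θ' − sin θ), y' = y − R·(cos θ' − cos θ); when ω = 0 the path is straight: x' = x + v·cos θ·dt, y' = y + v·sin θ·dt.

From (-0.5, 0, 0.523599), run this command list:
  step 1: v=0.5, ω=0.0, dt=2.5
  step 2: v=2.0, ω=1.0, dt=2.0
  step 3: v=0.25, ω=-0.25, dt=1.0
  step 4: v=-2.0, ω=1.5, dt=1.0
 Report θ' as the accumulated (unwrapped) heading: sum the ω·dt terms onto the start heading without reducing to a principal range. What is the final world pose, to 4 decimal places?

(2.3628, 3.9418, 3.7736)

step 1: θ'=0.5236 (straight) → pose (0.5825, 0.6250, 0.5236)
step 2: θ'=2.5236 (R=2.0000) → pose (0.7413, 3.9871, 2.5236)
step 3: θ'=2.2736 (R=-1.0000) → pose (0.5577, 4.1558, 2.2736)
step 4: θ'=3.7736 (R=-1.3333) → pose (2.3628, 3.9418, 3.7736)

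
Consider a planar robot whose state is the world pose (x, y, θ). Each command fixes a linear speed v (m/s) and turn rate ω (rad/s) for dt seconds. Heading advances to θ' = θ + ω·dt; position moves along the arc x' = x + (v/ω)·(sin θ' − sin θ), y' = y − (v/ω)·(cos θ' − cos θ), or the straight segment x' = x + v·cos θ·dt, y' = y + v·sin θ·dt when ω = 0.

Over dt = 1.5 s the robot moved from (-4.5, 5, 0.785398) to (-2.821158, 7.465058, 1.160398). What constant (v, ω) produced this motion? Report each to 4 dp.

Δθ = 1.160398 − 0.785398 = 0.375000
ω = Δθ/dt = 0.375000/1.5 = 0.2500
R = −Δy/(cos θ' − cos θ) = 8.0000
v = R·ω = 8.0000·0.2500 = 2.0000

v = 2.0000, ω = 0.2500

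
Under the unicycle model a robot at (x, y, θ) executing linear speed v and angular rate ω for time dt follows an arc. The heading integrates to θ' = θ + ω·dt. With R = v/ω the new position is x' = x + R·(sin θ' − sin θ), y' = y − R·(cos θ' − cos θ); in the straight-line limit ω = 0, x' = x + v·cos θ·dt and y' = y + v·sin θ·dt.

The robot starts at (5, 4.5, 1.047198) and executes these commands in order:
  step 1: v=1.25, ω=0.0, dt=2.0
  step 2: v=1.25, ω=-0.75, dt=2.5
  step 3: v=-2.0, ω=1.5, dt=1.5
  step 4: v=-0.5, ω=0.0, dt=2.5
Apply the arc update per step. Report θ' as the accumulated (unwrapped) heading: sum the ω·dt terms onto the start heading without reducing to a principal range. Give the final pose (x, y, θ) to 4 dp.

step 1: θ'=1.0472 (straight) → pose (6.2500, 6.6651, 1.0472)
step 2: θ'=-0.8278 (R=-1.6667) → pose (8.9208, 6.9592, -0.8278)
step 3: θ'=1.4222 (R=-1.3333) → pose (6.6202, 6.2546, 1.4222)
step 4: θ'=1.4222 (straight) → pose (6.4352, 5.0184, 1.4222)

(6.4352, 5.0184, 1.4222)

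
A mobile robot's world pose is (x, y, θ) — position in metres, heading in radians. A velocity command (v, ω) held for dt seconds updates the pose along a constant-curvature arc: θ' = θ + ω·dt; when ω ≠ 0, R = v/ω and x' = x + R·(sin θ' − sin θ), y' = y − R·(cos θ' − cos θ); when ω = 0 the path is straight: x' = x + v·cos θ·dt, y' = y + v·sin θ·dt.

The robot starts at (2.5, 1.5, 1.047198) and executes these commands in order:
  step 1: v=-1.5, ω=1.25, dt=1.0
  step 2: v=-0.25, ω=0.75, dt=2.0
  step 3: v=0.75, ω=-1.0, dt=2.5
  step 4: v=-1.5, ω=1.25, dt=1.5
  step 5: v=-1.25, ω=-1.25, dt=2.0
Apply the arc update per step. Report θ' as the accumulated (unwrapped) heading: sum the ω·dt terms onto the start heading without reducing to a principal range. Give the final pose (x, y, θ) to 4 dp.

(3.7606, -2.4484, 0.6722)

step 1: θ'=2.2972 (R=-1.2000) → pose (2.6421, 0.1030, 2.2972)
step 2: θ'=3.7972 (R=-0.3333) → pose (3.0946, 0.0601, 3.7972)
step 3: θ'=1.2972 (R=-0.7500) → pose (1.9152, 0.8573, 1.2972)
step 4: θ'=3.1722 (R=-1.2000) → pose (3.1073, -0.6664, 3.1722)
step 5: θ'=0.6722 (R=1.0000) → pose (3.7606, -2.4484, 0.6722)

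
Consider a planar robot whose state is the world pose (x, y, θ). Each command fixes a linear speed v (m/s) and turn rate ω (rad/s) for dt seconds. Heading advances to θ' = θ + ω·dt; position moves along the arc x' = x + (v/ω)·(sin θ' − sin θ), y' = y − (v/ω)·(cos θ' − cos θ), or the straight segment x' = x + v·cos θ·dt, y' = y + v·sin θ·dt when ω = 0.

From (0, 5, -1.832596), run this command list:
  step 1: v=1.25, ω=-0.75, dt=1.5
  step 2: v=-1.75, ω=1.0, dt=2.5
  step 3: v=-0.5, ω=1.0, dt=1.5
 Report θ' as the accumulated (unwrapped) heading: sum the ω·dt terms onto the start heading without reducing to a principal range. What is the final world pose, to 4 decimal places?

step 1: θ'=-2.9576 (R=-1.6667) → pose (-1.3049, 3.7928, -2.9576)
step 2: θ'=-0.4576 (R=-1.7500) → pose (-0.8520, 7.0832, -0.4576)
step 3: θ'=1.0424 (R=-0.5000) → pose (-1.5047, 6.8868, 1.0424)

(-1.5047, 6.8868, 1.0424)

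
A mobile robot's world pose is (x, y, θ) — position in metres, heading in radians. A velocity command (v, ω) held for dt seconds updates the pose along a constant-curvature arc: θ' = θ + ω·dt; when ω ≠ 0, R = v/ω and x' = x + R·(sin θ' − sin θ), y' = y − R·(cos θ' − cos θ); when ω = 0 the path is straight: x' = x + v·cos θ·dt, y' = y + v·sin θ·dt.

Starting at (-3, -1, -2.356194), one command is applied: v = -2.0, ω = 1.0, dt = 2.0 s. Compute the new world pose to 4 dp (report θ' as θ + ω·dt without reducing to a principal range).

θ' = -2.3562 + 1.0·2.0 = -0.3562
R = v/ω = -2.0/1.0 = -2.0000
x' = -3 + -2.0000·(sin -0.3562 − sin -2.3562) = -3.7168
y' = -1 − -2.0000·(cos -0.3562 − cos -2.3562) = 2.2887

(-3.7168, 2.2887, -0.3562)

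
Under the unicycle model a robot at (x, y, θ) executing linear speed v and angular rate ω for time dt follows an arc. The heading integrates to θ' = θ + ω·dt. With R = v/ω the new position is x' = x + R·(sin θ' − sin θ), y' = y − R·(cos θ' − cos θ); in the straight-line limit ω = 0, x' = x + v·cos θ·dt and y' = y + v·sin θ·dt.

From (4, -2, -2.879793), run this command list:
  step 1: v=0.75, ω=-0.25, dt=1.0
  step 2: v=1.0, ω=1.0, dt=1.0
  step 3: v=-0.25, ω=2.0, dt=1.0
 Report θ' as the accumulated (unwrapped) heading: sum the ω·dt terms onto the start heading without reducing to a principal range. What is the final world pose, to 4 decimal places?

(2.3332, -2.3814, -0.1298)

step 1: θ'=-3.1298 (R=-3.0000) → pose (3.2589, -2.1020, -3.1298)
step 2: θ'=-2.1298 (R=1.0000) → pose (2.4230, -2.5716, -2.1298)
step 3: θ'=-0.1298 (R=-0.1250) → pose (2.3332, -2.3814, -0.1298)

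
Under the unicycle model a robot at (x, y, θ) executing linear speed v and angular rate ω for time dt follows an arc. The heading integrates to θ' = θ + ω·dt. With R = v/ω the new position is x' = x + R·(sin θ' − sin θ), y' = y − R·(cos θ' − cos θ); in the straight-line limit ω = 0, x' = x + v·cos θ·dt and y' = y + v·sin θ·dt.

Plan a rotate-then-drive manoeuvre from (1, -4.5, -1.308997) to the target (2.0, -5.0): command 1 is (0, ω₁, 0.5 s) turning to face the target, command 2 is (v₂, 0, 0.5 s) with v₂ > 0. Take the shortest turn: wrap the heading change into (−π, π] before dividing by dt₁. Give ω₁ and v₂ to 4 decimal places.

heading to target = atan2(-5−-4.5, 2−1) = -0.4636
Δθ = wrap(-0.4636 − -1.3090) = 0.8453; ω₁ = Δθ/dt₁ = 1.6907
distance = √((2−1)² + (-5−-4.5)²) = 1.1180; v₂ = distance/dt₂ = 2.2361

ω₁ = 1.6907, v₂ = 2.2361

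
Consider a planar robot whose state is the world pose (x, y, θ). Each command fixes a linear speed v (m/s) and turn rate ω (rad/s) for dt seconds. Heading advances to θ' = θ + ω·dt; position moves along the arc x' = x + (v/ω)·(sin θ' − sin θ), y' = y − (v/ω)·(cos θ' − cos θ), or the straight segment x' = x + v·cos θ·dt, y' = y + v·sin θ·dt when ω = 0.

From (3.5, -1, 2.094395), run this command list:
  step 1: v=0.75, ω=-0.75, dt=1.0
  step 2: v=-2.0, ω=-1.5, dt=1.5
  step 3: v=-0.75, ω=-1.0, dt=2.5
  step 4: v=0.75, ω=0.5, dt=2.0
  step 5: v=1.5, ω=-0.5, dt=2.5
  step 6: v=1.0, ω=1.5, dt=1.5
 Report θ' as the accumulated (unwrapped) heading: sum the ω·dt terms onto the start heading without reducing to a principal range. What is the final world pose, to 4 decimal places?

step 1: θ'=1.3444 (R=-1.0000) → pose (3.3915, -0.2755, 1.3444)
step 2: θ'=-0.9056 (R=1.3333) → pose (1.0432, -0.7992, -0.9056)
step 3: θ'=-3.4056 (R=0.7500) → pose (1.8290, 0.3877, -3.4056)
step 4: θ'=-2.4056 (R=1.5000) → pose (0.4306, 0.0515, -2.4056)
step 5: θ'=-3.6556 (R=-3.0000) → pose (-3.0584, -0.3374, -3.6556)
step 6: θ'=-1.4056 (R=0.6667) → pose (-4.0438, -1.0275, -1.4056)

(-4.0438, -1.0275, -1.4056)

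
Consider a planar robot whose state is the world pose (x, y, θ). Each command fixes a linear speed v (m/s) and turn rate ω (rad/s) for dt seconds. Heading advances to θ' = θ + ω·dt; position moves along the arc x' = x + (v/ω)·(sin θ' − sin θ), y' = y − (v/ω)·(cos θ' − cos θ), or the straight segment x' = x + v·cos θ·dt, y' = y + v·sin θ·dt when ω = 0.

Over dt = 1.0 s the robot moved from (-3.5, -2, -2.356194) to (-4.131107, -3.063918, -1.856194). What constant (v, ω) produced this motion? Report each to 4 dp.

v = 1.2500, ω = 0.5000

Δθ = -1.856194 − -2.356194 = 0.500000
ω = Δθ/dt = 0.500000/1.0 = 0.5000
R = −Δy/(cos θ' − cos θ) = 2.5000
v = R·ω = 2.5000·0.5000 = 1.2500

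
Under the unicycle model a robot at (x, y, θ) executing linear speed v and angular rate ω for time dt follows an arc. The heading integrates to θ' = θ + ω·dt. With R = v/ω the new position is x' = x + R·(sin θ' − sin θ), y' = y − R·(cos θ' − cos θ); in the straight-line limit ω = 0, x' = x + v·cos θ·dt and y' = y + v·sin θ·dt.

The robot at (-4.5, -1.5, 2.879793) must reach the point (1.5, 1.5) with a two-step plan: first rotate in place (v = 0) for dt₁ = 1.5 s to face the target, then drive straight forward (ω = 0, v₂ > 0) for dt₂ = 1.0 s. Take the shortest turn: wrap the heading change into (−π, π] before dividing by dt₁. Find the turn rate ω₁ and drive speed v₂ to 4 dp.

ω₁ = -1.6108, v₂ = 6.7082

heading to target = atan2(1.5−-1.5, 1.5−-4.5) = 0.4636
Δθ = wrap(0.4636 − 2.8798) = -2.4161; ω₁ = Δθ/dt₁ = -1.6108
distance = √((1.5−-4.5)² + (1.5−-1.5)²) = 6.7082; v₂ = distance/dt₂ = 6.7082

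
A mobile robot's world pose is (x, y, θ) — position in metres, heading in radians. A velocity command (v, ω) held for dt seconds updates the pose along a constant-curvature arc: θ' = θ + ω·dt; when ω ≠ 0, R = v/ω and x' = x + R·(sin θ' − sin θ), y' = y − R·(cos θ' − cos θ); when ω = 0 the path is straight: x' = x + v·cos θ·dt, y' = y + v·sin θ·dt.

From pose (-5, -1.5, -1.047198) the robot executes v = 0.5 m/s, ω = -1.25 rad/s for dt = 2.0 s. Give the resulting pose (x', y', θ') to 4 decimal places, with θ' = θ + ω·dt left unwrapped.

(-5.5042, -2.0675, -3.5472)

θ' = -1.0472 + -1.25·2.0 = -3.5472
R = v/ω = 0.5/-1.25 = -0.4000
x' = -5 + -0.4000·(sin -3.5472 − sin -1.0472) = -5.5042
y' = -1.5 − -0.4000·(cos -3.5472 − cos -1.0472) = -2.0675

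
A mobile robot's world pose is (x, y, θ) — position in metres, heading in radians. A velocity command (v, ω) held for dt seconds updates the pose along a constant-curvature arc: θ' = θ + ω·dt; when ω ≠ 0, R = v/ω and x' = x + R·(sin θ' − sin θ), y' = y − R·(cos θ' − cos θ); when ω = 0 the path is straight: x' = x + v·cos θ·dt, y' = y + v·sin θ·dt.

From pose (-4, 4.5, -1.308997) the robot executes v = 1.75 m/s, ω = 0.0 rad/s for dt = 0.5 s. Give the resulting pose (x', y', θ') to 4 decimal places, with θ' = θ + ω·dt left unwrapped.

θ' = -1.3090 + 0.0·0.5 = -1.3090
ω = 0 → straight: x' = -4 + 1.75·cos(-1.3090)·0.5 = -3.7735
y' = 4.5 + 1.75·sin(-1.3090)·0.5 = 3.6548

(-3.7735, 3.6548, -1.3090)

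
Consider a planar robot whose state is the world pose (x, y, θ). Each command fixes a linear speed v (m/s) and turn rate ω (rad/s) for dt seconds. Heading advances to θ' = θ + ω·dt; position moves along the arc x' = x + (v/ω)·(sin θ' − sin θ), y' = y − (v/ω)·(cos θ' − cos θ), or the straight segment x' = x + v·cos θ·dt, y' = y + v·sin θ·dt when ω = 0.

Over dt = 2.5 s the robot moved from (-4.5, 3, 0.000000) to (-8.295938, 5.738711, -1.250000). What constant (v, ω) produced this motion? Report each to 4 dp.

v = -2.0000, ω = -0.5000

Δθ = -1.250000 − 0.000000 = -1.250000
ω = Δθ/dt = -1.250000/2.5 = -0.5000
R = Δx/(sin θ' − sin θ) = 4.0000
v = R·ω = 4.0000·-0.5000 = -2.0000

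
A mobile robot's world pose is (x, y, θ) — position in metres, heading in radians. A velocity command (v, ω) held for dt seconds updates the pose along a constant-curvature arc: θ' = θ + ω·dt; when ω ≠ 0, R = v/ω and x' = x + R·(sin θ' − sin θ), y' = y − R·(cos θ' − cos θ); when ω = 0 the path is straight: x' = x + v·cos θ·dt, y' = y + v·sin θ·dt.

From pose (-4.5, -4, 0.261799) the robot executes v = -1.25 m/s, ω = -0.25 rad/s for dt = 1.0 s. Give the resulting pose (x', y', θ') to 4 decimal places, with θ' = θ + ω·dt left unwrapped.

θ' = 0.2618 + -0.25·1.0 = 0.0118
R = v/ω = -1.25/-0.25 = 5.0000
x' = -4.5 + 5.0000·(sin 0.0118 − sin 0.2618) = -5.7351
y' = -4 − 5.0000·(cos 0.0118 − cos 0.2618) = -4.1700

(-5.7351, -4.1700, 0.0118)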